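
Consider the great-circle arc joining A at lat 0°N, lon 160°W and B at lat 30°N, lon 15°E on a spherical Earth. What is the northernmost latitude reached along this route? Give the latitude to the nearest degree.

≈ 81°N

The great circle lies in the plane with unit normal n̂ = (p₁ × p₂)/|p₁ × p₂|.
Here n̂_z ≈ +0.149; the vertex latitude is φ_max = arccos|n̂_z| ≈ 81.4°.
Check via Clairaut: cos φ_max = |cos φ₁| · sin C = cos(0.0°)·sin(8.6°) ≈ 0.149, again giving ≈ 81.4°.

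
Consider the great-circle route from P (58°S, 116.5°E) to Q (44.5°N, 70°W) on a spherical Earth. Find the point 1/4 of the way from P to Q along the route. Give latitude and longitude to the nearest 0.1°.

The haversine formula gives a central angle δ ≈ 2.896 rad (165.9°) between the endpoints.
Interpolate at f = 1/4 with slerp weights a = sin((1−f)δ)/sin δ ≈ 3.389, b = sin(fδ)/sin δ ≈ 2.722.
p = a·p₁ + b·p₂ ≈ (-0.137, -0.217, -0.966); φ = arcsin(p_z) ≈ -75.12°, λ = atan2(p_y, p_x) ≈ -122.34°.

≈ (75.1°S, 122.3°W)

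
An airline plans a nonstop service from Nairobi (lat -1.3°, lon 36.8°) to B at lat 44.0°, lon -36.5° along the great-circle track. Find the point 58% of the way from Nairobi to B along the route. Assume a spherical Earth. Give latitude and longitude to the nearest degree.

≈ lat 30°, lon 1°

From cos δ = sin φ₁ sin φ₂ + cos φ₁ cos φ₂ cos Δλ, the central angle is δ ≈ 1.379 rad (79.0°).
Interpolate at f = 0.58 with slerp weights a = sin((1−f)δ)/sin δ ≈ 0.557, b = sin(fδ)/sin δ ≈ 0.731.
p = a·p₁ + b·p₂ ≈ (0.869, 0.021, 0.495); φ = arcsin(p_z) ≈ 29.66°, λ = atan2(p_y, p_x) ≈ 1.40°.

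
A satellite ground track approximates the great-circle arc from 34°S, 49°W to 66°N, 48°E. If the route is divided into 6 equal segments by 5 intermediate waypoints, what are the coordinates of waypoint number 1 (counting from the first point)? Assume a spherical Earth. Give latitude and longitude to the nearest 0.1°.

≈ 15.6°S, 38.8°W

The haversine formula gives a central angle δ ≈ 2.155 rad (123.5°) between the endpoints.
Interpolate at f = 1/6 with slerp weights a = sin((1−f)δ)/sin δ ≈ 1.169, b = sin(fδ)/sin δ ≈ 0.422.
p = a·p₁ + b·p₂ ≈ (0.750, -0.604, -0.268); φ = arcsin(p_z) ≈ -15.57°, λ = atan2(p_y, p_x) ≈ -38.82°.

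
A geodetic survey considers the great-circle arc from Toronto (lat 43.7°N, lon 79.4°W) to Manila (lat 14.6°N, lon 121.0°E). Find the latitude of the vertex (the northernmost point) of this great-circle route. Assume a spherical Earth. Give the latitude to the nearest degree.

The great circle lies in the plane with unit normal n̂ = (p₁ × p₂)/|p₁ × p₂|.
Here n̂_z ≈ -0.278; the vertex latitude is φ_max = arccos|n̂_z| ≈ 73.8°.

≈ 74°N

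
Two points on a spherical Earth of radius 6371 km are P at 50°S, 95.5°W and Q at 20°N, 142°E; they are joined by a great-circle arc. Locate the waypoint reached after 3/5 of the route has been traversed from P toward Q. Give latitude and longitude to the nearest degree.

≈ 19°S, 175°E

Write both endpoints as unit vectors p₁, p₂ with components (cos φ cos λ, cos φ sin λ, sin φ).
The central angle between the endpoints is δ = arccos(p₁·p₂) ≈ 2.198 rad (125.9°).
Interpolate at f = 3/5 with slerp weights a = sin((1−f)δ)/sin δ ≈ 0.951, b = sin(fδ)/sin δ ≈ 1.196.
p = a·p₁ + b·p₂ ≈ (-0.944, 0.083, -0.319); φ = arcsin(p_z) ≈ -18.63°, λ = atan2(p_y, p_x) ≈ 174.96°.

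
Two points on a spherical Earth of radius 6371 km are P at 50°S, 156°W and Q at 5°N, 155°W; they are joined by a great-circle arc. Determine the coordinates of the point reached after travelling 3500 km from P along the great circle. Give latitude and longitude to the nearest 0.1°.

Write both endpoints as unit vectors p₁, p₂ with components (cos φ cos λ, cos φ sin λ, sin φ).
The central angle between the endpoints is δ = arccos(p₁·p₂) ≈ 0.960 rad (55.0°). The total great-circle distance is δ·R ≈ 0.960 × 6371 ≈ 6116 km, so the target fraction is f = 3500/6116 ≈ 0.572.
Interpolate at f ≈ 0.572 with slerp weights a = sin((1−f)δ)/sin δ ≈ 0.487, b = sin(fδ)/sin δ ≈ 0.637.
p = a·p₁ + b·p₂ ≈ (-0.862, -0.396, -0.318); φ = arcsin(p_z) ≈ -18.53°, λ = atan2(p_y, p_x) ≈ -155.33°.

≈ 18.5°S, 155.3°W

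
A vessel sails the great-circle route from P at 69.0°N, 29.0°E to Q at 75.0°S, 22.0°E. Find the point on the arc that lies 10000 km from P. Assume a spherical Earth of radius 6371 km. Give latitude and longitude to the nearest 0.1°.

Convert each endpoint to a unit vector on the sphere (x = cos φ cos λ, y = cos φ sin λ, z = sin φ).
The central angle between the endpoints is δ = arccos(p₁·p₂) ≈ 2.514 rad (144.1°). The total great-circle distance is δ·R ≈ 2.514 × 6371 ≈ 16020 km, so the target fraction is f = 10000/16020 ≈ 0.624.
Interpolate at f ≈ 0.624 with slerp weights a = sin((1−f)δ)/sin δ ≈ 1.381, b = sin(fδ)/sin δ ≈ 1.704.
p = a·p₁ + b·p₂ ≈ (0.842, 0.405, -0.357); φ = arcsin(p_z) ≈ -20.90°, λ = atan2(p_y, p_x) ≈ 25.70°.

≈ 20.9°S, 25.7°E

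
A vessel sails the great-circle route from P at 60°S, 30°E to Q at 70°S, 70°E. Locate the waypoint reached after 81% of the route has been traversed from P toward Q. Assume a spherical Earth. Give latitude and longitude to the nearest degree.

The haversine formula gives a central angle δ ≈ 0.334 rad (19.1°) between the endpoints.
Interpolate at f = 0.81 with slerp weights a = sin((1−f)δ)/sin δ ≈ 0.193, b = sin(fδ)/sin δ ≈ 0.815.
p = a·p₁ + b·p₂ ≈ (0.179, 0.310, -0.934); φ = arcsin(p_z) ≈ -69.00°, λ = atan2(p_y, p_x) ≈ 60.01°.

≈ 69°S, 60°E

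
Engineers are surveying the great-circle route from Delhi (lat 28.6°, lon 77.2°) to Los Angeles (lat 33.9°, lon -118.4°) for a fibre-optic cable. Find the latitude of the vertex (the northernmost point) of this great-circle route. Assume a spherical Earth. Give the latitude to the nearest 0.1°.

The great circle lies in the plane with unit normal n̂ = (p₁ × p₂)/|p₁ × p₂|.
Here n̂_z ≈ +0.218; the vertex latitude is φ_max = arccos|n̂_z| ≈ 77.4°.
Check via Clairaut: cos φ_max = |cos φ₁| · sin C = cos(28.6°)·sin(14.4°) ≈ 0.218, again giving ≈ 77.4°.

≈ 77.4°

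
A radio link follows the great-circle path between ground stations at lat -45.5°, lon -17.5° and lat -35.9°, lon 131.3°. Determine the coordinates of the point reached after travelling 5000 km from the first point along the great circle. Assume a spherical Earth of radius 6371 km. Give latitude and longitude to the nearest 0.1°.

The haversine formula gives a central angle δ ≈ 1.638 rad (93.9°) between the endpoints. The total great-circle distance is δ·R ≈ 1.638 × 6371 ≈ 10437 km, so the target fraction is f = 5000/10437 ≈ 0.479.
Interpolate at f ≈ 0.479 with slerp weights a = sin((1−f)δ)/sin δ ≈ 0.755, b = sin(fδ)/sin δ ≈ 0.708.
p = a·p₁ + b·p₂ ≈ (0.126, 0.272, -0.954); φ = arcsin(p_z) ≈ -72.56°, λ = atan2(p_y, p_x) ≈ 65.10°.

≈ lat -72.6°, lon 65.1°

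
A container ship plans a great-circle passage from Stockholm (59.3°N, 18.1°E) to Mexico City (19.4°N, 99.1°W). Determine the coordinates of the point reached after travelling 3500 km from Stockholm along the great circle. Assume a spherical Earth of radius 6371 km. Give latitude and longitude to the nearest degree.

≈ 61°N, 48°W

Convert each endpoint to a unit vector on the sphere (x = cos φ cos λ, y = cos φ sin λ, z = sin φ).
The central angle between the endpoints is δ = arccos(p₁·p₂) ≈ 1.505 rad (86.2°). The total great-circle distance is δ·R ≈ 1.505 × 6371 ≈ 9590 km, so the target fraction is f = 3500/9590 ≈ 0.365.
Interpolate at f ≈ 0.365 with slerp weights a = sin((1−f)δ)/sin δ ≈ 0.819, b = sin(fδ)/sin δ ≈ 0.523.
p = a·p₁ + b·p₂ ≈ (0.319, -0.358, 0.878); φ = arcsin(p_z) ≈ 61.36°, λ = atan2(p_y, p_x) ≈ -48.24°.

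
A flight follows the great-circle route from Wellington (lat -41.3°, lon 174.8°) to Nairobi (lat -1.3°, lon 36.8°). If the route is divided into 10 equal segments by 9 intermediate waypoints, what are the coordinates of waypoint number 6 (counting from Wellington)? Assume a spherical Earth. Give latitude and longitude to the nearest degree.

≈ lat -38°, lon 72°

Write both endpoints as unit vectors p₁, p₂ with components (cos φ cos λ, cos φ sin λ, sin φ).
The central angle between the endpoints is δ = arccos(p₁·p₂) ≈ 2.145 rad (122.9°).
Interpolate at f = 6/10 with slerp weights a = sin((1−f)δ)/sin δ ≈ 0.901, b = sin(fδ)/sin δ ≈ 1.143.
p = a·p₁ + b·p₂ ≈ (0.241, 0.746, -0.621); φ = arcsin(p_z) ≈ -38.36°, λ = atan2(p_y, p_x) ≈ 72.09°.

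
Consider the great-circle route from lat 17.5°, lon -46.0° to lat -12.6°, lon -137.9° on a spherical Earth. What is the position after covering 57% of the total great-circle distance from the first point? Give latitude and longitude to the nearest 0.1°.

Write both endpoints as unit vectors p₁, p₂ with components (cos φ cos λ, cos φ sin λ, sin φ).
The central angle between the endpoints is δ = arccos(p₁·p₂) ≈ 1.667 rad (95.5°).
Interpolate at f = 0.57 with slerp weights a = sin((1−f)δ)/sin δ ≈ 0.660, b = sin(fδ)/sin δ ≈ 0.817.
p = a·p₁ + b·p₂ ≈ (-0.155, -0.988, 0.020); φ = arcsin(p_z) ≈ 1.16°, λ = atan2(p_y, p_x) ≈ -98.89°.

≈ lat 1.2°, lon -98.9°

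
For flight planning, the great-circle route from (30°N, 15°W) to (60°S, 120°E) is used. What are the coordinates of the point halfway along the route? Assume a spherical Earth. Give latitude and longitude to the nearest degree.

The haversine formula gives a central angle δ ≈ 2.403 rad (137.7°) between the endpoints.
Interpolate at f = 1/2 with slerp weights a = sin((1−f)δ)/sin δ ≈ 1.385, b = sin(fδ)/sin δ ≈ 1.385.
p = a·p₁ + b·p₂ ≈ (0.812, 0.289, -0.507); φ = arcsin(p_z) ≈ -30.45°, λ = atan2(p_y, p_x) ≈ 19.60°.

≈ (30°S, 20°E)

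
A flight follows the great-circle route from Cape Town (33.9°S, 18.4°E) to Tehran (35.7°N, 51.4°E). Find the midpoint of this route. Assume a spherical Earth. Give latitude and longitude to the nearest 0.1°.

The haversine formula gives a central angle δ ≈ 1.329 rad (76.1°) between the endpoints.
Interpolate at f = 1/2 with slerp weights a = sin((1−f)δ)/sin δ ≈ 0.635, b = sin(fδ)/sin δ ≈ 0.635.
p = a·p₁ + b·p₂ ≈ (0.822, 0.569, 0.016); φ = arcsin(p_z) ≈ 0.94°, λ = atan2(p_y, p_x) ≈ 34.71°.

≈ 0.9°N, 34.7°E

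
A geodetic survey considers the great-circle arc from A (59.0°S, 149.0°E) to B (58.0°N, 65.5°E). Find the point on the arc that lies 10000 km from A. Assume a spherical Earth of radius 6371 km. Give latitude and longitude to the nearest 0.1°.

≈ (20.4°N, 97.5°E)

From cos δ = sin φ₁ sin φ₂ + cos φ₁ cos φ₂ cos Δλ, the central angle is δ ≈ 2.341 rad (134.1°). The total great-circle distance is δ·R ≈ 2.341 × 6371 ≈ 14912 km, so the target fraction is f = 10000/14912 ≈ 0.671.
Interpolate at f ≈ 0.671 with slerp weights a = sin((1−f)δ)/sin δ ≈ 0.971, b = sin(fδ)/sin δ ≈ 1.393.
p = a·p₁ + b·p₂ ≈ (-0.122, 0.929, 0.349); φ = arcsin(p_z) ≈ 20.44°, λ = atan2(p_y, p_x) ≈ 97.51°.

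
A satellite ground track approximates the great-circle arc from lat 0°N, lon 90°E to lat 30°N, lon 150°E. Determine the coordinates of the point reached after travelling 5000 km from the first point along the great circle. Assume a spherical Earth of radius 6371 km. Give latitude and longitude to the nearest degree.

Convert each endpoint to a unit vector on the sphere (x = cos φ cos λ, y = cos φ sin λ, z = sin φ).
The central angle between the endpoints is δ = arccos(p₁·p₂) ≈ 1.123 rad (64.3°). The total great-circle distance is δ·R ≈ 1.123 × 6371 ≈ 7154 km, so the target fraction is f = 5000/7154 ≈ 0.699.
Interpolate at f ≈ 0.699 with slerp weights a = sin((1−f)δ)/sin δ ≈ 0.368, b = sin(fδ)/sin δ ≈ 0.784.
p = a·p₁ + b·p₂ ≈ (-0.588, 0.708, 0.392); φ = arcsin(p_z) ≈ 23.08°, λ = atan2(p_y, p_x) ≈ 129.73°.

≈ lat 23°N, lon 130°E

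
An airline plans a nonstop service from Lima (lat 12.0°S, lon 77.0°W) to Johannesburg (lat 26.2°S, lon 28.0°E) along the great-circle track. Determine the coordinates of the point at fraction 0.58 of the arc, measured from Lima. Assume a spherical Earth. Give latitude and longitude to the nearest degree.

≈ lat 31°S, lon 19°W

Write both endpoints as unit vectors p₁, p₂ with components (cos φ cos λ, cos φ sin λ, sin φ).
The central angle between the endpoints is δ = arccos(p₁·p₂) ≈ 1.707 rad (97.8°).
Interpolate at f = 0.58 with slerp weights a = sin((1−f)δ)/sin δ ≈ 0.663, b = sin(fδ)/sin δ ≈ 0.844.
p = a·p₁ + b·p₂ ≈ (0.814, -0.277, -0.510); φ = arcsin(p_z) ≈ -30.69°, λ = atan2(p_y, p_x) ≈ -18.76°.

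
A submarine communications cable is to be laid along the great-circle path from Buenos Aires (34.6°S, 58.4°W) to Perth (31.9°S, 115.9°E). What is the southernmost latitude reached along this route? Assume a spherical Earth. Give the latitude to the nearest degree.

≈ 86°S

The great circle lies in the plane with unit normal n̂ = (p₁ × p₂)/|p₁ × p₂|.
Here n̂_z ≈ +0.076; the vertex latitude is φ_max = arccos|n̂_z| ≈ 85.7°.
Check via Clairaut: cos φ_max = |cos φ₁| · sin C = cos(34.6°)·sin(174.7°) ≈ 0.076, again giving ≈ 85.7°.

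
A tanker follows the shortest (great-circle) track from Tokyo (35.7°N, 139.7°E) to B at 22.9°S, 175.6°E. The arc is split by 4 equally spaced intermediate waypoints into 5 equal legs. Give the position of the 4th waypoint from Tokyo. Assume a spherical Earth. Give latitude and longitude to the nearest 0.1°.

Write both endpoints as unit vectors p₁, p₂ with components (cos φ cos λ, cos φ sin λ, sin φ).
The central angle between the endpoints is δ = arccos(p₁·p₂) ≈ 1.182 rad (67.7°).
Interpolate at f = 4/5 with slerp weights a = sin((1−f)δ)/sin δ ≈ 0.253, b = sin(fδ)/sin δ ≈ 0.876.
p = a·p₁ + b·p₂ ≈ (-0.962, 0.195, -0.193); φ = arcsin(p_z) ≈ -11.14°, λ = atan2(p_y, p_x) ≈ 168.54°.

≈ 11.1°S, 168.5°E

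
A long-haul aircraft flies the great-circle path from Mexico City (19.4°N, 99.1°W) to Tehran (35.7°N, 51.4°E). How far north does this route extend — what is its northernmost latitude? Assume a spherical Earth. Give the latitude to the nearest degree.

The great circle lies in the plane with unit normal n̂ = (p₁ × p₂)/|p₁ × p₂|.
Here n̂_z ≈ +0.428; the vertex latitude is φ_max = arccos|n̂_z| ≈ 64.7°.
Check via Clairaut: cos φ_max = |cos φ₁| · sin C = cos(19.4°)·sin(27.0°) ≈ 0.428, again giving ≈ 64.7°.

≈ 65°N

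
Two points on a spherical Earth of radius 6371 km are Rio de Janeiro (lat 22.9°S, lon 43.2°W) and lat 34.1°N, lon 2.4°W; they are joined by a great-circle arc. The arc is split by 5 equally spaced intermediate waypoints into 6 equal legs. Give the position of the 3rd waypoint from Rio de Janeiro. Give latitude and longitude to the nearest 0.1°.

Write both endpoints as unit vectors p₁, p₂ with components (cos φ cos λ, cos φ sin λ, sin φ).
The central angle between the endpoints is δ = arccos(p₁·p₂) ≈ 1.203 rad (68.9°).
Interpolate at f = 3/6 with slerp weights a = sin((1−f)δ)/sin δ ≈ 0.607, b = sin(fδ)/sin δ ≈ 0.607.
p = a·p₁ + b·p₂ ≈ (0.909, -0.403, 0.104); φ = arcsin(p_z) ≈ 5.97°, λ = atan2(p_y, p_x) ≈ -23.93°.

≈ lat 6.0°N, lon 23.9°W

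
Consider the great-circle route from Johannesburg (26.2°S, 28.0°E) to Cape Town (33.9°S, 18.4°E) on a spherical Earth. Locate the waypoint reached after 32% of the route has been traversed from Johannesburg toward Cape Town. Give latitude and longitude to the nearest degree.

The haversine formula gives a central angle δ ≈ 0.198 rad (11.3°) between the endpoints.
Interpolate at f = 0.32 with slerp weights a = sin((1−f)δ)/sin δ ≈ 0.682, b = sin(fδ)/sin δ ≈ 0.322.
p = a·p₁ + b·p₂ ≈ (0.794, 0.372, -0.481); φ = arcsin(p_z) ≈ -28.74°, λ = atan2(p_y, p_x) ≈ 25.09°.

≈ (29°S, 25°E)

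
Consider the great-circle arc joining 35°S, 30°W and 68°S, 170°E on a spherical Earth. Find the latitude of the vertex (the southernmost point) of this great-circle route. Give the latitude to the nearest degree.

The great circle lies in the plane with unit normal n̂ = (p₁ × p₂)/|p₁ × p₂|.
Here n̂_z ≈ -0.108; the vertex latitude is φ_max = arccos|n̂_z| ≈ 83.8°.

≈ 84°S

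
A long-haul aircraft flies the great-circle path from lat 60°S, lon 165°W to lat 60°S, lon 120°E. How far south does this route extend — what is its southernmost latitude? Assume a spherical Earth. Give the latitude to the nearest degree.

≈ 65°S

The great circle lies in the plane with unit normal n̂ = (p₁ × p₂)/|p₁ × p₂|.
Here n̂_z ≈ -0.416; the vertex latitude is φ_max = arccos|n̂_z| ≈ 65.4°.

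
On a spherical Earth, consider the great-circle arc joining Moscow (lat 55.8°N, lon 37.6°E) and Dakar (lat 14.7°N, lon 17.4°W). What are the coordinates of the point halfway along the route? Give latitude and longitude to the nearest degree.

≈ lat 38°N, lon 2°E

Convert each endpoint to a unit vector on the sphere (x = cos φ cos λ, y = cos φ sin λ, z = sin φ).
The central angle between the endpoints is δ = arccos(p₁·p₂) ≈ 1.022 rad (58.6°).
Interpolate at f = 1/2 with slerp weights a = sin((1−f)δ)/sin δ ≈ 0.573, b = sin(fδ)/sin δ ≈ 0.573.
p = a·p₁ + b·p₂ ≈ (0.784, 0.031, 0.620); φ = arcsin(p_z) ≈ 38.28°, λ = atan2(p_y, p_x) ≈ 2.25°.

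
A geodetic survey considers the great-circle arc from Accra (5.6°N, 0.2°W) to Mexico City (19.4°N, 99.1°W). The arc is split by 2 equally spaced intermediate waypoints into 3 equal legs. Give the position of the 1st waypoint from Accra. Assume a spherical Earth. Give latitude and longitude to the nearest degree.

≈ 15°N, 31°W

Convert each endpoint to a unit vector on the sphere (x = cos φ cos λ, y = cos φ sin λ, z = sin φ).
The central angle between the endpoints is δ = arccos(p₁·p₂) ≈ 1.684 rad (96.5°).
Interpolate at f = 1/3 with slerp weights a = sin((1−f)δ)/sin δ ≈ 0.907, b = sin(fδ)/sin δ ≈ 0.536.
p = a·p₁ + b·p₂ ≈ (0.823, -0.502, 0.266); φ = arcsin(p_z) ≈ 15.45°, λ = atan2(p_y, p_x) ≈ -31.39°.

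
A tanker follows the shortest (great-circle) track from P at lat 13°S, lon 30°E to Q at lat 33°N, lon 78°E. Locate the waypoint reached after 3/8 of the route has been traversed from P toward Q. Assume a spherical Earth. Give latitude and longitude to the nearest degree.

Write both endpoints as unit vectors p₁, p₂ with components (cos φ cos λ, cos φ sin λ, sin φ).
The central angle between the endpoints is δ = arccos(p₁·p₂) ≈ 1.133 rad (64.9°).
Interpolate at f = 3/8 with slerp weights a = sin((1−f)δ)/sin δ ≈ 0.718, b = sin(fδ)/sin δ ≈ 0.455.
p = a·p₁ + b·p₂ ≈ (0.685, 0.723, 0.086); φ = arcsin(p_z) ≈ 4.95°, λ = atan2(p_y, p_x) ≈ 46.54°.

≈ lat 5°N, lon 47°E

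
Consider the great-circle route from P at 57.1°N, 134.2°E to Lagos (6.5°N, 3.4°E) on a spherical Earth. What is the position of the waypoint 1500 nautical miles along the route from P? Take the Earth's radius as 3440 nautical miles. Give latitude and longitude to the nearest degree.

The haversine formula gives a central angle δ ≈ 1.831 rad (104.9°) between the endpoints. The total great-circle distance is δ·R ≈ 1.831 × 3440 ≈ 6300 nmi, so the target fraction is f = 1500/6300 ≈ 0.238.
Interpolate at f ≈ 0.238 with slerp weights a = sin((1−f)δ)/sin δ ≈ 1.019, b = sin(fδ)/sin δ ≈ 0.437.
p = a·p₁ + b·p₂ ≈ (0.048, 0.423, 0.905); φ = arcsin(p_z) ≈ 64.83°, λ = atan2(p_y, p_x) ≈ 83.57°.

≈ 65°N, 84°E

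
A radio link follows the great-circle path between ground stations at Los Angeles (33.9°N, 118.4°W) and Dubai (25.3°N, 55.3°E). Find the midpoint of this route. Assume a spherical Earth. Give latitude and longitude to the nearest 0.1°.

Write both endpoints as unit vectors p₁, p₂ with components (cos φ cos λ, cos φ sin λ, sin φ).
The central angle between the endpoints is δ = arccos(p₁·p₂) ≈ 2.103 rad (120.5°).
Interpolate at f = 1/2 with slerp weights a = sin((1−f)δ)/sin δ ≈ 1.008, b = sin(fδ)/sin δ ≈ 1.008.
p = a·p₁ + b·p₂ ≈ (0.121, 0.013, 0.993); φ = arcsin(p_z) ≈ 83.02°, λ = atan2(p_y, p_x) ≈ 6.27°.

≈ 83.0°N, 6.3°E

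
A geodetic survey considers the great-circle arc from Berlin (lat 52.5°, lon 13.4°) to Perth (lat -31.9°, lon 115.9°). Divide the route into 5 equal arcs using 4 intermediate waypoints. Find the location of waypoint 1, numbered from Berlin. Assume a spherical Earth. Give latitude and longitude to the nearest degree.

≈ lat 42°, lon 46°

Convert each endpoint to a unit vector on the sphere (x = cos φ cos λ, y = cos φ sin λ, z = sin φ).
The central angle between the endpoints is δ = arccos(p₁·p₂) ≈ 2.131 rad (122.1°).
Interpolate at f = 1/5 with slerp weights a = sin((1−f)δ)/sin δ ≈ 1.170, b = sin(fδ)/sin δ ≈ 0.488.
p = a·p₁ + b·p₂ ≈ (0.512, 0.538, 0.670); φ = arcsin(p_z) ≈ 42.08°, λ = atan2(p_y, p_x) ≈ 46.41°.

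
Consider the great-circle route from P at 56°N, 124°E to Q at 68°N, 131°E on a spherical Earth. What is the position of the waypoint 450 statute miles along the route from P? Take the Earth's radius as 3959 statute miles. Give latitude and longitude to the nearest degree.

Write both endpoints as unit vectors p₁, p₂ with components (cos φ cos λ, cos φ sin λ, sin φ).
The central angle between the endpoints is δ = arccos(p₁·p₂) ≈ 0.217 rad (12.4°). The total great-circle distance is δ·R ≈ 0.217 × 3959 ≈ 858 mi, so the target fraction is f = 450/858 ≈ 0.524.
Interpolate at f ≈ 0.524 with slerp weights a = sin((1−f)δ)/sin δ ≈ 0.479, b = sin(fδ)/sin δ ≈ 0.527.
p = a·p₁ + b·p₂ ≈ (-0.279, 0.371, 0.886); φ = arcsin(p_z) ≈ 62.33°, λ = atan2(p_y, p_x) ≈ 126.97°.

≈ 62°N, 127°E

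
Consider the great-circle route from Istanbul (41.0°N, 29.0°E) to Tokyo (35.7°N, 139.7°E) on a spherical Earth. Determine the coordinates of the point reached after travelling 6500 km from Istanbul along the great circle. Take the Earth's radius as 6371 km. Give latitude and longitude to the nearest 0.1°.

Convert each endpoint to a unit vector on the sphere (x = cos φ cos λ, y = cos φ sin λ, z = sin φ).
The central angle between the endpoints is δ = arccos(p₁·p₂) ≈ 1.404 rad (80.4°). The total great-circle distance is δ·R ≈ 1.404 × 6371 ≈ 8944 km, so the target fraction is f = 6500/8944 ≈ 0.727.
Interpolate at f ≈ 0.727 with slerp weights a = sin((1−f)δ)/sin δ ≈ 0.380, b = sin(fδ)/sin δ ≈ 0.864.
p = a·p₁ + b·p₂ ≈ (-0.285, 0.593, 0.753); φ = arcsin(p_z) ≈ 48.88°, λ = atan2(p_y, p_x) ≈ 115.66°.

≈ 48.9°N, 115.7°E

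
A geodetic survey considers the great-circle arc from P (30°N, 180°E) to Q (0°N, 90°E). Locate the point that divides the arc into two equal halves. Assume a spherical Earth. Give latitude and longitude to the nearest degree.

≈ (21°N, 131°E)

Write both endpoints as unit vectors p₁, p₂ with components (cos φ cos λ, cos φ sin λ, sin φ).
The central angle between the endpoints is δ = arccos(p₁·p₂) ≈ 1.571 rad (90.0°).
Interpolate at f = 1/2 with slerp weights a = sin((1−f)δ)/sin δ ≈ 0.707, b = sin(fδ)/sin δ ≈ 0.707.
p = a·p₁ + b·p₂ ≈ (-0.612, 0.707, 0.354); φ = arcsin(p_z) ≈ 20.70°, λ = atan2(p_y, p_x) ≈ 130.89°.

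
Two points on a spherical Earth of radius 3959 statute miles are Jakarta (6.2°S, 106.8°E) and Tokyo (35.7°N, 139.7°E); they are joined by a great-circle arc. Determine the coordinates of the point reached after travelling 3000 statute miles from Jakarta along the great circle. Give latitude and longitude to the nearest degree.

Write both endpoints as unit vectors p₁, p₂ with components (cos φ cos λ, cos φ sin λ, sin φ).
The central angle between the endpoints is δ = arccos(p₁·p₂) ≈ 0.909 rad (52.1°). The total great-circle distance is δ·R ≈ 0.909 × 3959 ≈ 3597 mi, so the target fraction is f = 3000/3597 ≈ 0.834.
Interpolate at f ≈ 0.834 with slerp weights a = sin((1−f)δ)/sin δ ≈ 0.191, b = sin(fδ)/sin δ ≈ 0.871.
p = a·p₁ + b·p₂ ≈ (-0.595, 0.639, 0.488); φ = arcsin(p_z) ≈ 29.21°, λ = atan2(p_y, p_x) ≈ 132.93°.

≈ 29°N, 133°E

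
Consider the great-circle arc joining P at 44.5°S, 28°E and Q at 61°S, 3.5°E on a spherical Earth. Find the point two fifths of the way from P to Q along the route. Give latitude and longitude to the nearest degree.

Write both endpoints as unit vectors p₁, p₂ with components (cos φ cos λ, cos φ sin λ, sin φ).
The central angle between the endpoints is δ = arccos(p₁·p₂) ≈ 0.383 rad (21.9°).
Interpolate at f = 2/5 with slerp weights a = sin((1−f)δ)/sin δ ≈ 0.610, b = sin(fδ)/sin δ ≈ 0.408.
p = a·p₁ + b·p₂ ≈ (0.581, 0.216, -0.784); φ = arcsin(p_z) ≈ -51.66°, λ = atan2(p_y, p_x) ≈ 20.40°.

≈ 52°S, 20°E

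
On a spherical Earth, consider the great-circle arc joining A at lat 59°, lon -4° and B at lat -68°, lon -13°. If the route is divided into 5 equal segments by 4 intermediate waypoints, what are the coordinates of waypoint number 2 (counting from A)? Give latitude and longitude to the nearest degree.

≈ lat 8°, lon -7°

Write both endpoints as unit vectors p₁, p₂ with components (cos φ cos λ, cos φ sin λ, sin φ).
The central angle between the endpoints is δ = arccos(p₁·p₂) ≈ 2.220 rad (127.2°).
Interpolate at f = 2/5 with slerp weights a = sin((1−f)δ)/sin δ ≈ 1.219, b = sin(fδ)/sin δ ≈ 0.973.
p = a·p₁ + b·p₂ ≈ (0.982, -0.126, 0.143); φ = arcsin(p_z) ≈ 8.19°, λ = atan2(p_y, p_x) ≈ -7.30°.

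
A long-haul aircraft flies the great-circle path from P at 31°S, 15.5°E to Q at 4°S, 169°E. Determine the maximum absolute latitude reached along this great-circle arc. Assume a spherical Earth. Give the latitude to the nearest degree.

The great circle lies in the plane with unit normal n̂ = (p₁ × p₂)/|p₁ × p₂|.
Here n̂_z ≈ +0.558; the vertex latitude is φ_max = arccos|n̂_z| ≈ 56.1°.

≈ 56°S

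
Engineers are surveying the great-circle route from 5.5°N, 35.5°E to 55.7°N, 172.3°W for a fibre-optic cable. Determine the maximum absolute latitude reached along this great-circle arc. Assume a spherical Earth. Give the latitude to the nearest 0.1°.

≈ 73.3°N

The great circle lies in the plane with unit normal n̂ = (p₁ × p₂)/|p₁ × p₂|.
Here n̂_z ≈ +0.288; the vertex latitude is φ_max = arccos|n̂_z| ≈ 73.3°.
Check via Clairaut: cos φ_max = |cos φ₁| · sin C = cos(5.5°)·sin(16.8°) ≈ 0.288, again giving ≈ 73.3°.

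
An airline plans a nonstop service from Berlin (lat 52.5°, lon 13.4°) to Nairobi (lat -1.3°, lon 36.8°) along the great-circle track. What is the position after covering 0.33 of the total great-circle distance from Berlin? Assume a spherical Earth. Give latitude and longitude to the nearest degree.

Convert each endpoint to a unit vector on the sphere (x = cos φ cos λ, y = cos φ sin λ, z = sin φ).
The central angle between the endpoints is δ = arccos(p₁·p₂) ≈ 1.000 rad (57.3°).
Interpolate at f = 0.33 with slerp weights a = sin((1−f)δ)/sin δ ≈ 0.738, b = sin(fδ)/sin δ ≈ 0.385.
p = a·p₁ + b·p₂ ≈ (0.745, 0.335, 0.577); φ = arcsin(p_z) ≈ 35.22°, λ = atan2(p_y, p_x) ≈ 24.19°.

≈ lat 35°, lon 24°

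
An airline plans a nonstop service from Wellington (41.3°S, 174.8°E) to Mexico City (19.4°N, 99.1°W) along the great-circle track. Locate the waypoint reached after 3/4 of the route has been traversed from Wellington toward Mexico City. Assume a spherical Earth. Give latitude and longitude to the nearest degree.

Convert each endpoint to a unit vector on the sphere (x = cos φ cos λ, y = cos φ sin λ, z = sin φ).
The central angle between the endpoints is δ = arccos(p₁·p₂) ≈ 1.743 rad (99.8°).
Interpolate at f = 3/4 with slerp weights a = sin((1−f)δ)/sin δ ≈ 0.428, b = sin(fδ)/sin δ ≈ 0.980.
p = a·p₁ + b·p₂ ≈ (-0.467, -0.883, 0.043); φ = arcsin(p_z) ≈ 2.45°, λ = atan2(p_y, p_x) ≈ -117.84°.

≈ 2°N, 118°W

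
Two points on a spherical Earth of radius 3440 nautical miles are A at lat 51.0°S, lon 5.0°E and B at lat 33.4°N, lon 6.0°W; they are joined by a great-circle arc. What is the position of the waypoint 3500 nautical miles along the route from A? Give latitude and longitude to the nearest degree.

≈ lat 7°N, lon 3°W

Write both endpoints as unit vectors p₁, p₂ with components (cos φ cos λ, cos φ sin λ, sin φ).
The central angle between the endpoints is δ = arccos(p₁·p₂) ≈ 1.483 rad (85.0°). The total great-circle distance is δ·R ≈ 1.483 × 3440 ≈ 5101 nmi, so the target fraction is f = 3500/5101 ≈ 0.686.
Interpolate at f ≈ 0.686 with slerp weights a = sin((1−f)δ)/sin δ ≈ 0.450, b = sin(fδ)/sin δ ≈ 0.854.
p = a·p₁ + b·p₂ ≈ (0.992, -0.050, 0.120); φ = arcsin(p_z) ≈ 6.90°, λ = atan2(p_y, p_x) ≈ -2.88°.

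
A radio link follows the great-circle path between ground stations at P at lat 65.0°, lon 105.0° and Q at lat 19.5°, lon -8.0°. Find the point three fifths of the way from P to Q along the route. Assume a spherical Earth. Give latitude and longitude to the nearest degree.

The haversine formula gives a central angle δ ≈ 1.423 rad (81.6°) between the endpoints.
Interpolate at f = 3/5 with slerp weights a = sin((1−f)δ)/sin δ ≈ 0.545, b = sin(fδ)/sin δ ≈ 0.762.
p = a·p₁ + b·p₂ ≈ (0.652, 0.122, 0.748); φ = arcsin(p_z) ≈ 48.45°, λ = atan2(p_y, p_x) ≈ 10.64°.

≈ lat 48°, lon 11°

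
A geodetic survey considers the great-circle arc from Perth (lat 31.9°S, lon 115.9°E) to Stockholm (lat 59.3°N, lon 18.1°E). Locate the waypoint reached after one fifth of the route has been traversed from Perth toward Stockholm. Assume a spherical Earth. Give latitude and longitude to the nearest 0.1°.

Convert each endpoint to a unit vector on the sphere (x = cos φ cos λ, y = cos φ sin λ, z = sin φ).
The central angle between the endpoints is δ = arccos(p₁·p₂) ≈ 2.110 rad (120.9°).
Interpolate at f = 1/5 with slerp weights a = sin((1−f)δ)/sin δ ≈ 1.157, b = sin(fδ)/sin δ ≈ 0.477.
p = a·p₁ + b·p₂ ≈ (-0.198, 0.959, -0.201); φ = arcsin(p_z) ≈ -11.61°, λ = atan2(p_y, p_x) ≈ 101.64°.

≈ lat 11.6°S, lon 101.6°E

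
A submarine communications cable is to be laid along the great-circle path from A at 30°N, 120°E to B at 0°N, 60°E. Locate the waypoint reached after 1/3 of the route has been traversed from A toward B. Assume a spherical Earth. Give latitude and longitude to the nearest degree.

The haversine formula gives a central angle δ ≈ 1.123 rad (64.3°) between the endpoints.
Interpolate at f = 1/3 with slerp weights a = sin((1−f)δ)/sin δ ≈ 0.755, b = sin(fδ)/sin δ ≈ 0.406.
p = a·p₁ + b·p₂ ≈ (-0.124, 0.918, 0.378); φ = arcsin(p_z) ≈ 22.18°, λ = atan2(p_y, p_x) ≈ 97.71°.

≈ 22°N, 98°E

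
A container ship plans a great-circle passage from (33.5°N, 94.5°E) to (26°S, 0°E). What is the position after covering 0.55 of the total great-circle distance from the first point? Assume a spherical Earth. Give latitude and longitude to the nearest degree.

≈ (2°N, 41°E)

Convert each endpoint to a unit vector on the sphere (x = cos φ cos λ, y = cos φ sin λ, z = sin φ).
The central angle between the endpoints is δ = arccos(p₁·p₂) ≈ 1.876 rad (107.5°).
Interpolate at f = 0.55 with slerp weights a = sin((1−f)δ)/sin δ ≈ 0.784, b = sin(fδ)/sin δ ≈ 0.900.
p = a·p₁ + b·p₂ ≈ (0.758, 0.652, 0.038); φ = arcsin(p_z) ≈ 2.18°, λ = atan2(p_y, p_x) ≈ 40.70°.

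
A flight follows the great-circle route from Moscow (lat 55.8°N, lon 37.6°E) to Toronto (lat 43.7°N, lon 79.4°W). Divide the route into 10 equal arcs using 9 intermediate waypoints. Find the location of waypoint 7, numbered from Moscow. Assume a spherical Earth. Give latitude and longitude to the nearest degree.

≈ lat 59°N, lon 58°W

Write both endpoints as unit vectors p₁, p₂ with components (cos φ cos λ, cos φ sin λ, sin φ).
The central angle between the endpoints is δ = arccos(p₁·p₂) ≈ 1.173 rad (67.2°).
Interpolate at f = 7/10 with slerp weights a = sin((1−f)δ)/sin δ ≈ 0.374, b = sin(fδ)/sin δ ≈ 0.794.
p = a·p₁ + b·p₂ ≈ (0.272, -0.436, 0.858); φ = arcsin(p_z) ≈ 59.07°, λ = atan2(p_y, p_x) ≈ -58.03°.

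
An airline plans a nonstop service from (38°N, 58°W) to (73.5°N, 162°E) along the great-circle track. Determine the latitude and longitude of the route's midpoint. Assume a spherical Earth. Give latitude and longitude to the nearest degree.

Write both endpoints as unit vectors p₁, p₂ with components (cos φ cos λ, cos φ sin λ, sin φ).
The central angle between the endpoints is δ = arccos(p₁·p₂) ≈ 1.139 rad (65.2°).
Interpolate at f = 1/2 with slerp weights a = sin((1−f)δ)/sin δ ≈ 0.594, b = sin(fδ)/sin δ ≈ 0.594.
p = a·p₁ + b·p₂ ≈ (0.088, -0.345, 0.935); φ = arcsin(p_z) ≈ 69.17°, λ = atan2(p_y, p_x) ≈ -75.75°.

≈ (69°N, 76°W)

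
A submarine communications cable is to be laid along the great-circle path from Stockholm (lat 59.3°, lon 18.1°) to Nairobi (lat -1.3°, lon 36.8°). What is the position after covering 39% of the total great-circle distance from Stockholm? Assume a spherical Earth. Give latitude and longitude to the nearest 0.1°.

Write both endpoints as unit vectors p₁, p₂ with components (cos φ cos λ, cos φ sin λ, sin φ).
The central angle between the endpoints is δ = arccos(p₁·p₂) ≈ 1.088 rad (62.4°).
Interpolate at f = 0.39 with slerp weights a = sin((1−f)δ)/sin δ ≈ 0.696, b = sin(fδ)/sin δ ≈ 0.465.
p = a·p₁ + b·p₂ ≈ (0.710, 0.389, 0.588); φ = arcsin(p_z) ≈ 35.98°, λ = atan2(p_y, p_x) ≈ 28.71°.

≈ lat 36.0°, lon 28.7°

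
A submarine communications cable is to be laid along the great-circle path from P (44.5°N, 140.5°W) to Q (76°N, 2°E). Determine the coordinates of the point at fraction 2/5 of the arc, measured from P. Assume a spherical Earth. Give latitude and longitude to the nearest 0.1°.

Write both endpoints as unit vectors p₁, p₂ with components (cos φ cos λ, cos φ sin λ, sin φ).
The central angle between the endpoints is δ = arccos(p₁·p₂) ≈ 0.997 rad (57.1°).
Interpolate at f = 2/5 with slerp weights a = sin((1−f)δ)/sin δ ≈ 0.670, b = sin(fδ)/sin δ ≈ 0.462.
p = a·p₁ + b·p₂ ≈ (-0.257, -0.300, 0.919); φ = arcsin(p_z) ≈ 66.71°, λ = atan2(p_y, p_x) ≈ -130.58°.

≈ (66.7°N, 130.6°W)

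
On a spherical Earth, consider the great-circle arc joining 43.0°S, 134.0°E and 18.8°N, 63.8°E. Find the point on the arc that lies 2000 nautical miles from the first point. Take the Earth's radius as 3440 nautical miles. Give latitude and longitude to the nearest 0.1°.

≈ 22.8°S, 102.0°E

Write both endpoints as unit vectors p₁, p₂ with components (cos φ cos λ, cos φ sin λ, sin φ).
The central angle between the endpoints is δ = arccos(p₁·p₂) ≈ 1.556 rad (89.2°). The total great-circle distance is δ·R ≈ 1.556 × 3440 ≈ 5353 nmi, so the target fraction is f = 2000/5353 ≈ 0.374.
Interpolate at f ≈ 0.374 with slerp weights a = sin((1−f)δ)/sin δ ≈ 0.828, b = sin(fδ)/sin δ ≈ 0.549.
p = a·p₁ + b·p₂ ≈ (-0.191, 0.902, -0.387); φ = arcsin(p_z) ≈ -22.79°, λ = atan2(p_y, p_x) ≈ 101.95°.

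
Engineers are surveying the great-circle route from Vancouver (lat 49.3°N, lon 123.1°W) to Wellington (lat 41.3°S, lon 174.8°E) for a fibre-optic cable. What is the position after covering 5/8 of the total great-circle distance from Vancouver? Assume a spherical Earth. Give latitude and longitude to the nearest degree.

≈ lat 7°S, lon 163°W

Write both endpoints as unit vectors p₁, p₂ with components (cos φ cos λ, cos φ sin λ, sin φ).
The central angle between the endpoints is δ = arccos(p₁·p₂) ≈ 1.845 rad (105.7°).
Interpolate at f = 5/8 with slerp weights a = sin((1−f)δ)/sin δ ≈ 0.663, b = sin(fδ)/sin δ ≈ 0.950.
p = a·p₁ + b·p₂ ≈ (-0.947, -0.297, -0.124); φ = arcsin(p_z) ≈ -7.14°, λ = atan2(p_y, p_x) ≈ -162.55°.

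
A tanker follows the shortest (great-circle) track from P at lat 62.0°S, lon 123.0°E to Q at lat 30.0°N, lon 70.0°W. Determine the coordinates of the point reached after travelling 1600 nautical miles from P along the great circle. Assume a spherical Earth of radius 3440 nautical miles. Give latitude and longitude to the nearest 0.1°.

≈ lat 80.4°S, lon 164.2°W

The haversine formula gives a central angle δ ≈ 2.564 rad (146.9°) between the endpoints. The total great-circle distance is δ·R ≈ 2.564 × 3440 ≈ 8819 nmi, so the target fraction is f = 1600/8819 ≈ 0.181.
Interpolate at f ≈ 0.181 with slerp weights a = sin((1−f)δ)/sin δ ≈ 1.582, b = sin(fδ)/sin δ ≈ 0.821.
p = a·p₁ + b·p₂ ≈ (-0.161, -0.046, -0.986); φ = arcsin(p_z) ≈ -80.36°, λ = atan2(p_y, p_x) ≈ -164.23°.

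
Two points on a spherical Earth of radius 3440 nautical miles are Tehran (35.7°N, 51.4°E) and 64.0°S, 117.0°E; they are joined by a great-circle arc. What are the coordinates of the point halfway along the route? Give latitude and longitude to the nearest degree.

Write both endpoints as unit vectors p₁, p₂ with components (cos φ cos λ, cos φ sin λ, sin φ).
The central angle between the endpoints is δ = arccos(p₁·p₂) ≈ 1.958 rad (112.2°).
Interpolate at f = 1/2 with slerp weights a = sin((1−f)δ)/sin δ ≈ 0.896, b = sin(fδ)/sin δ ≈ 0.896.
p = a·p₁ + b·p₂ ≈ (0.276, 0.919, -0.283); φ = arcsin(p_z) ≈ -16.41°, λ = atan2(p_y, p_x) ≈ 73.30°.

≈ 16°S, 73°E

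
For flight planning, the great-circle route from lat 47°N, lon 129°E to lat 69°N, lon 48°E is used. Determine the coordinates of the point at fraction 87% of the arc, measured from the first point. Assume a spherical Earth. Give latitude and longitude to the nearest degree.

Write both endpoints as unit vectors p₁, p₂ with components (cos φ cos λ, cos φ sin λ, sin φ).
The central angle between the endpoints is δ = arccos(p₁·p₂) ≈ 0.766 rad (43.9°).
Interpolate at f = 0.87 with slerp weights a = sin((1−f)δ)/sin δ ≈ 0.143, b = sin(fδ)/sin δ ≈ 0.892.
p = a·p₁ + b·p₂ ≈ (0.152, 0.313, 0.937); φ = arcsin(p_z) ≈ 69.60°, λ = atan2(p_y, p_x) ≈ 64.09°.

≈ lat 70°N, lon 64°E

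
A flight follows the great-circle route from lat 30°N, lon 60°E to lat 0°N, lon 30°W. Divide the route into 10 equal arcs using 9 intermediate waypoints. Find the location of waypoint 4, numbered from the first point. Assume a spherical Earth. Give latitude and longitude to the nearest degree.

≈ lat 24°N, lon 20°E

Write both endpoints as unit vectors p₁, p₂ with components (cos φ cos λ, cos φ sin λ, sin φ).
The central angle between the endpoints is δ = arccos(p₁·p₂) ≈ 1.571 rad (90.0°).
Interpolate at f = 4/10 with slerp weights a = sin((1−f)δ)/sin δ ≈ 0.809, b = sin(fδ)/sin δ ≈ 0.588.
p = a·p₁ + b·p₂ ≈ (0.859, 0.313, 0.405); φ = arcsin(p_z) ≈ 23.86°, λ = atan2(p_y, p_x) ≈ 20.01°.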